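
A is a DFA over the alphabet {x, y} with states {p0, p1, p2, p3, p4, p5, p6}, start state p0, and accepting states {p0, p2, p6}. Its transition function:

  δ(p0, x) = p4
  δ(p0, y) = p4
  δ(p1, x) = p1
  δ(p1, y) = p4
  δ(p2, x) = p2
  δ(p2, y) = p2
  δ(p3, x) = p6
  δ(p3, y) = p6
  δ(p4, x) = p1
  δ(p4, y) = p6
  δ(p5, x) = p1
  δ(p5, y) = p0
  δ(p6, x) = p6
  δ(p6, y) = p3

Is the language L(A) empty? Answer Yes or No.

No

The empty string ε is accepted: the run p0 ends in the accepting state p0.
Since at least one string is accepted, L(A) is not empty.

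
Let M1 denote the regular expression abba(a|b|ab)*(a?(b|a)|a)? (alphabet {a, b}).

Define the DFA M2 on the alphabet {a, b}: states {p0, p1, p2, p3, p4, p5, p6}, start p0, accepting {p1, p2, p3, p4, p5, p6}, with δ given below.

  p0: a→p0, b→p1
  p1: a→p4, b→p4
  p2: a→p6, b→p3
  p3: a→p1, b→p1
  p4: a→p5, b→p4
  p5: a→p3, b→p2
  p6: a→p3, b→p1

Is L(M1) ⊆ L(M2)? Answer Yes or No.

Converting the expression M1 to a DFA (subset construction, then merging equivalent states) gives the minimal DFA with states {r0, r1, r2, r3, r4, r5}, start state r0, accepting states {r5} and transitions r0: a→r1, b→r2; r1: a→r2, b→r3; r2: a→r2, b→r2; r3: a→r2, b→r4; r4: a→r5, b→r2; r5: a→r5, b→r5.
Exploring the product automaton M1 × M2 from the start pair (r0, p0), following both machines on each input symbol, reaches 17 state pairs: (r0, p0), (r1, p0), (r2, p1), (r2, p0), (r3, p1), (r2, p4), (r4, p4), (r2, p5), (r5, p5), (r2, p3), (r2, p2), (r5, p3), (r5, p2), (r2, p6), (r5, p1), (r5, p6), (r5, p4).
M1 accepts in {r5} and M2 accepts in {p1, p2, p3, p4, p5, p6}. The reachable pairs whose M1-component is accepting are (r5, p5), (r5, p3), (r5, p2), (r5, p1), (r5, p6), (r5, p4); in each of them the M2-component is accepting too, so the product for L(M1) \ L(M2) (M1-component accepting, M2-component rejecting) has no reachable accepting pair and the difference is empty.
Hence every string in L(M1) is also in L(M2).

Yes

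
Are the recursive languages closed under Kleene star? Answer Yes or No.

Yes

For an input w of length n, decide by dynamic programming over positions 0..n whether w factors into blocks from L, calling the decider for L on each of the O(n²) substrings; every call halts, so this decides L*.
So the recursive languages are closed under Kleene star.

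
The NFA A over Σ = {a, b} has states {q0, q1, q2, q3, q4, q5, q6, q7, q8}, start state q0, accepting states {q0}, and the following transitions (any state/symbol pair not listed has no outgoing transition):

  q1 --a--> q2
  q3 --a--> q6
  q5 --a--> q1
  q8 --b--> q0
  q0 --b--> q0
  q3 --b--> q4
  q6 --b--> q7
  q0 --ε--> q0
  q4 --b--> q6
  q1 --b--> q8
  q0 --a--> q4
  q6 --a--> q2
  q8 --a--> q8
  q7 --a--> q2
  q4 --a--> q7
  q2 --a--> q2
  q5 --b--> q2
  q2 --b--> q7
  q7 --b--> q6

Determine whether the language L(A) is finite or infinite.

State q0 is reachable from the start and can reach an accepting state, and it lies on the cycle q0 → q0.
Traversing that cycle any number of times yields accepted strings of unbounded length, so the language is infinite.

infinite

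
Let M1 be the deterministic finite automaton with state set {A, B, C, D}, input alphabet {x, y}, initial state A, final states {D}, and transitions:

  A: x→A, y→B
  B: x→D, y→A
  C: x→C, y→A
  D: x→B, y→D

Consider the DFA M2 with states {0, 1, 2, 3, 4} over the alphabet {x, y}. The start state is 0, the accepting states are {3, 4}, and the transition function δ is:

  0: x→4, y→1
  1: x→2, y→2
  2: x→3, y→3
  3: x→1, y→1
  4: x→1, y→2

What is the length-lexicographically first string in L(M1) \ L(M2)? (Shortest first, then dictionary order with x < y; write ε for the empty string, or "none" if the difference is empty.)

yx

The string yx is accepted by M1 but not by M2.
No shorter string lies in the difference, and yx is the lexicographically first length-2 string in L(M1) \ L(M2).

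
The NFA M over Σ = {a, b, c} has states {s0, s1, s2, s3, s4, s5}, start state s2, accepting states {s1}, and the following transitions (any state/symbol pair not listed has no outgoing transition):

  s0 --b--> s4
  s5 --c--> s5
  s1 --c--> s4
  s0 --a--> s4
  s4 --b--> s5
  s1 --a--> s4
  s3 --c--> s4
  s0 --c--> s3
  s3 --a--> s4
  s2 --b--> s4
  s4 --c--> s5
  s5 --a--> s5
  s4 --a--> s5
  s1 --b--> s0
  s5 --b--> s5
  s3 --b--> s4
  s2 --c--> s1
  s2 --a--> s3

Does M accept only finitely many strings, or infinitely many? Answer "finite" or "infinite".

finite

The useful states (reachable from s2 and able to reach an accepting state) are {s1, s2}.
Restricted to these states the transition graph has no cycle, so every accepting path has bounded length and L is finite.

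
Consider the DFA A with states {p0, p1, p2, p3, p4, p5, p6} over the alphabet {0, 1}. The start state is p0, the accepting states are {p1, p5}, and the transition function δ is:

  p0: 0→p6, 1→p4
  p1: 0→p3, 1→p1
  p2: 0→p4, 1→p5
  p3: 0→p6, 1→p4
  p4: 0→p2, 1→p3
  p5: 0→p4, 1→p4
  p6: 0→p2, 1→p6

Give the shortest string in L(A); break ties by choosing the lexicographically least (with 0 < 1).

001

A breadth-first search from p0 reaches an accepting state first via the path p0 → p6 → p2 → p5 on input 001.
No string of length < 3 is accepted (BFS exhausts all shorter strings without reaching an accepting state), and 001 is the lexicographically least accepting string of length 3.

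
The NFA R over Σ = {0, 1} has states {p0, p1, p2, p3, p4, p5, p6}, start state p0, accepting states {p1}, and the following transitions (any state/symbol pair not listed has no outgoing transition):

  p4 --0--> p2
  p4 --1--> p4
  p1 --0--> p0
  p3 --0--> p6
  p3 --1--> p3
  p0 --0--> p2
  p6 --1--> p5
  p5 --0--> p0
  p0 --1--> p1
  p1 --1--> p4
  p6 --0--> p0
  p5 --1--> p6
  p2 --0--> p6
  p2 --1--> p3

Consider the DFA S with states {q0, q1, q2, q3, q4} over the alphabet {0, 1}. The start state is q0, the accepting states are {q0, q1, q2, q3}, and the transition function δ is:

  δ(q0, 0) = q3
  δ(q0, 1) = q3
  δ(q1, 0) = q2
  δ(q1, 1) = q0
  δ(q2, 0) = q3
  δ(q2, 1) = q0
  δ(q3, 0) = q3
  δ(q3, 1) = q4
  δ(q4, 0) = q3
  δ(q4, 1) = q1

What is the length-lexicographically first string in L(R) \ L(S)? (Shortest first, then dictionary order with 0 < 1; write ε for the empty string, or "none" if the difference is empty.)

101

The string 101 is accepted by R but not by S.
No shorter string lies in the difference, and 101 is the lexicographically first length-3 string in L(R) \ L(S).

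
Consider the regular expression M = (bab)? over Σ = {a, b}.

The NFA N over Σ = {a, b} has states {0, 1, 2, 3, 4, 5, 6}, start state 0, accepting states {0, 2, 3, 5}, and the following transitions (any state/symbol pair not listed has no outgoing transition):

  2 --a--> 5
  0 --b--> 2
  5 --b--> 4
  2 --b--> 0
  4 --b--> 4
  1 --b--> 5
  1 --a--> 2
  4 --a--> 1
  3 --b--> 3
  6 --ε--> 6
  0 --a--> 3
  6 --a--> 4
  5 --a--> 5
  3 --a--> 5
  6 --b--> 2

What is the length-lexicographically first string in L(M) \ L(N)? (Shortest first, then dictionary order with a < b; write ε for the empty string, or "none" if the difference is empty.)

bab

The string bab is accepted by M but not by N.
No shorter string lies in the difference, and bab is the lexicographically first length-3 string in L(M) \ L(N).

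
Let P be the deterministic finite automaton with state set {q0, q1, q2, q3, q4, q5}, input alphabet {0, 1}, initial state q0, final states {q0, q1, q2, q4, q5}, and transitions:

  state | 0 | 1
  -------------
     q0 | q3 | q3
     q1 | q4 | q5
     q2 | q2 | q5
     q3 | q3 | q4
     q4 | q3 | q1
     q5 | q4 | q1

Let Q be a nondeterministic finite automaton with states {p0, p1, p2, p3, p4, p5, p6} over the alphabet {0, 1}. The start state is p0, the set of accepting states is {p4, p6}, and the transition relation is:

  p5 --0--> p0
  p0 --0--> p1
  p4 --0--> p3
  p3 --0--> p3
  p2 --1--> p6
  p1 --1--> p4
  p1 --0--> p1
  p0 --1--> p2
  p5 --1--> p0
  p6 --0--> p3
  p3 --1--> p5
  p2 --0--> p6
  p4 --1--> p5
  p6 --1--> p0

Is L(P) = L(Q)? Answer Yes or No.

The empty string ε is accepted by P but rejected by Q.
So L(P) ≠ L(Q).

No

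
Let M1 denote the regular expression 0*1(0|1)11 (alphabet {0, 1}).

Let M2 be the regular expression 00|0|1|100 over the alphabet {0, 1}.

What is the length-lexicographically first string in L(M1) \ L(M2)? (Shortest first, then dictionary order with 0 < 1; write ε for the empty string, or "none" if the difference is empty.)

1011

The string 1011 is accepted by M1 but not by M2.
No shorter string lies in the difference, and 1011 is the lexicographically first length-4 string in L(M1) \ L(M2).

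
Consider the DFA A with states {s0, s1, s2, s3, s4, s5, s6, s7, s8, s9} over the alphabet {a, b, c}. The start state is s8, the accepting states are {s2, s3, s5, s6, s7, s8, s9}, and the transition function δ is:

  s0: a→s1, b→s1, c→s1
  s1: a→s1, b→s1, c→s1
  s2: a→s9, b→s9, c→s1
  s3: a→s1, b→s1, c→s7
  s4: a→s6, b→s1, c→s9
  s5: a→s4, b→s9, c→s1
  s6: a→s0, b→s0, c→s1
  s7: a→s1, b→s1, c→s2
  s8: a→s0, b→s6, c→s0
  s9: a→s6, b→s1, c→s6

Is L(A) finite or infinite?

The useful states (reachable from s8 and able to reach an accepting state) are {s6, s8}.
Restricted to these states the transition graph has no cycle, so every accepting path has bounded length and L is finite.

finite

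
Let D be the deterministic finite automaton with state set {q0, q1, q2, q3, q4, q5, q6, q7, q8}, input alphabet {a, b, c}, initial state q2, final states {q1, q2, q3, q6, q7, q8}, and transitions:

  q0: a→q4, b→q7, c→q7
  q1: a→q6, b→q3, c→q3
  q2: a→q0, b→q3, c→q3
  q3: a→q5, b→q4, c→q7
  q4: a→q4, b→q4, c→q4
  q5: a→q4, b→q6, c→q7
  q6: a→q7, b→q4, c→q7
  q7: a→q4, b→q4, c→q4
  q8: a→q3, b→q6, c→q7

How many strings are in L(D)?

The useful subgraph on states {q0, q2, q3, q5, q6, q7} is acyclic, so L(D) is finite; the longest accepting path visits 5 useful states, giving maximum string length 4.
Counting accepting paths from q2 by length: 1 of length 0, 2 of length 1, 4 of length 2, 4 of length 3, 4 of length 4. Total 15.

15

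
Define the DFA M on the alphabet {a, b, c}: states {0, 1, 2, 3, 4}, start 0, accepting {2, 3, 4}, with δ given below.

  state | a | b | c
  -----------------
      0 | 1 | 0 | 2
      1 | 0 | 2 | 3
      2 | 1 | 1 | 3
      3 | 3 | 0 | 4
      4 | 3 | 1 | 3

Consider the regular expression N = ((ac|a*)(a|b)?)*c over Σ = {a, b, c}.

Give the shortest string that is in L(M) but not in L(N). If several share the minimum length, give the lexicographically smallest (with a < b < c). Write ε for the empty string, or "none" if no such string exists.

The string ab is accepted by M but not by N.
No shorter string lies in the difference, and ab is the lexicographically first length-2 string in L(M) \ L(N).

ab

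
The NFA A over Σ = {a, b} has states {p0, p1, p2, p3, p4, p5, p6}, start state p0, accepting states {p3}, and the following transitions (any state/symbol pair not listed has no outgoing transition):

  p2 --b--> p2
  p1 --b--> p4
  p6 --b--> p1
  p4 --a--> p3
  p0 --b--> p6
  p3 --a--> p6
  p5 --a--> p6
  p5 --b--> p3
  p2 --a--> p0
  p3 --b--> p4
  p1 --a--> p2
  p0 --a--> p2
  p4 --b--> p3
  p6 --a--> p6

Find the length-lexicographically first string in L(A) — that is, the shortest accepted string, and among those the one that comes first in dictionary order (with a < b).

A breadth-first search from p0 reaches an accepting state first via the path p0 → p6 → p1 → p4 → p3 on input bbba.
No string of length < 4 is accepted (BFS exhausts all shorter strings without reaching an accepting state), and bbba is the lexicographically least accepting string of length 4.

bbba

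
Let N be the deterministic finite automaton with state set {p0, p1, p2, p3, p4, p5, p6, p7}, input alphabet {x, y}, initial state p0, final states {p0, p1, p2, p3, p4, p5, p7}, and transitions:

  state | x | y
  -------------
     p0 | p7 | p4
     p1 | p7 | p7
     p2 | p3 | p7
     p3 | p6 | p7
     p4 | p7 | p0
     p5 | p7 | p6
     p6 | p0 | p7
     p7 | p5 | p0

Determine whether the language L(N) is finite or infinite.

State p0 is reachable from the start and can reach an accepting state, and it lies on the cycle p0 → p4 → p0.
Traversing that cycle any number of times yields accepted strings of unbounded length, so the language is infinite.

infinite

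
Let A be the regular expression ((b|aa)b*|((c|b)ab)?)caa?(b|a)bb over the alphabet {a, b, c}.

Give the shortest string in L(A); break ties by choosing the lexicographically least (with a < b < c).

caabb

By inspection of the expression, no string of length less than 5 matches, and caabb is the lexicographically first match of length 5.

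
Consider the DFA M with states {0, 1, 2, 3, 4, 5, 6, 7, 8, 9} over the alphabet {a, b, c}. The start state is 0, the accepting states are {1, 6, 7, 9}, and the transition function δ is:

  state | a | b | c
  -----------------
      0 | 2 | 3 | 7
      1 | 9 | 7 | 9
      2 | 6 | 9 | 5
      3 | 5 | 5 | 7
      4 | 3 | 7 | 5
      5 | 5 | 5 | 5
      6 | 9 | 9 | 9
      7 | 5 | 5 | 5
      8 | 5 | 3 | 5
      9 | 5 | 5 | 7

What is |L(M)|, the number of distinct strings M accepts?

The useful subgraph on states {0, 2, 3, 6, 7, 9} is acyclic, so L(M) is finite; the longest accepting path visits 5 useful states, giving maximum string length 4.
Counting accepting paths from 0 by length: 1 of length 1, 3 of length 2, 4 of length 3, 3 of length 4. Total 11.

11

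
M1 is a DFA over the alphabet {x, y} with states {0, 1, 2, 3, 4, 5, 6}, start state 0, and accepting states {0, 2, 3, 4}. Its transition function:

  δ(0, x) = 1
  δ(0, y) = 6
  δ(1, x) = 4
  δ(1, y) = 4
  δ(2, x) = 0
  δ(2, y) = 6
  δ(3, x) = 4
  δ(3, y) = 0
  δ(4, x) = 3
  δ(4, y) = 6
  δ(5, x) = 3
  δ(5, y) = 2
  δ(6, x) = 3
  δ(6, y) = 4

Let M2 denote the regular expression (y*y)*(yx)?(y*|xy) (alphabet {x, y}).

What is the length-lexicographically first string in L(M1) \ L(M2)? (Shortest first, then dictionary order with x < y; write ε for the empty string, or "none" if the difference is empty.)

xx

The string xx is accepted by M1 but not by M2.
No shorter string lies in the difference, and xx is the lexicographically first length-2 string in L(M1) \ L(M2).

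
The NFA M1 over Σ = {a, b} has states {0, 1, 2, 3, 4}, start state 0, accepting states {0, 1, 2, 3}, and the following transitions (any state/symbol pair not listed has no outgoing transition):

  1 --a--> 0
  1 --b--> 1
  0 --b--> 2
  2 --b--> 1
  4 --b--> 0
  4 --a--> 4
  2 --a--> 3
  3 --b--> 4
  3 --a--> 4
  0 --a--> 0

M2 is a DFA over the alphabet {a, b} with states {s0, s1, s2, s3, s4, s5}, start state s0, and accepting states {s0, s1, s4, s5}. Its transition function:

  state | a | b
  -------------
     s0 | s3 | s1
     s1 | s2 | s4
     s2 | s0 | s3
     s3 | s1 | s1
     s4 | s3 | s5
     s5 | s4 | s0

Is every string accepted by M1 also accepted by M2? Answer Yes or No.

The string a is in L(M1) but not in L(M2).
So L(M1) ⊄ L(M2).

No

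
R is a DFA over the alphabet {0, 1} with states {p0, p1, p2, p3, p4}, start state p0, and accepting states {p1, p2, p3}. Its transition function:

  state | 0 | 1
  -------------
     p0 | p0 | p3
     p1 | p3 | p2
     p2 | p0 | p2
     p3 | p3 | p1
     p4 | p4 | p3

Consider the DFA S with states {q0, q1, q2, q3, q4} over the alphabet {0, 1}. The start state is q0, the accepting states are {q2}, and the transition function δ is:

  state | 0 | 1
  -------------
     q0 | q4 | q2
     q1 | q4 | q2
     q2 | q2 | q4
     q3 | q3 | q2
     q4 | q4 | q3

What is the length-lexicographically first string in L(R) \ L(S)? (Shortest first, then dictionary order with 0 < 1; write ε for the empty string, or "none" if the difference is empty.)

01

The string 01 is accepted by R but not by S.
No shorter string lies in the difference, and 01 is the lexicographically first length-2 string in L(R) \ L(S).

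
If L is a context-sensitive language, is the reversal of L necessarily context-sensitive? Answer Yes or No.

Reversing both sides of every production of a noncontracting (context-sensitive) grammar gives another noncontracting grammar, and it generates Lᴿ; equivalently an LBA can reverse its tape in place and then run the machine for L.
So the context-sensitive languages are closed under reversal.

Yes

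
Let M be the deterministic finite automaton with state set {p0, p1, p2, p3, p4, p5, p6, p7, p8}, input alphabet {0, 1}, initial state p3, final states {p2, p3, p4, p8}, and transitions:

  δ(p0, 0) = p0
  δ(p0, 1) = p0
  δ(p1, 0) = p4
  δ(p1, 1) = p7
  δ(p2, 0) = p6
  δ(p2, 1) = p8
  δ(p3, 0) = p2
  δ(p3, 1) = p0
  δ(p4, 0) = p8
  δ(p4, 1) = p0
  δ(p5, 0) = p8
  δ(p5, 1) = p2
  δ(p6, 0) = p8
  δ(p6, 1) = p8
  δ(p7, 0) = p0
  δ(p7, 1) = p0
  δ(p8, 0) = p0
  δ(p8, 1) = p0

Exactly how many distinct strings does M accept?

The useful subgraph on states {p2, p3, p6, p8} is acyclic, so L(M) is finite; the longest accepting path visits 4 useful states, giving maximum string length 3.
Counting accepting paths from p3 by length: 1 of length 0, 1 of length 1, 1 of length 2, 2 of length 3. Total 5.

5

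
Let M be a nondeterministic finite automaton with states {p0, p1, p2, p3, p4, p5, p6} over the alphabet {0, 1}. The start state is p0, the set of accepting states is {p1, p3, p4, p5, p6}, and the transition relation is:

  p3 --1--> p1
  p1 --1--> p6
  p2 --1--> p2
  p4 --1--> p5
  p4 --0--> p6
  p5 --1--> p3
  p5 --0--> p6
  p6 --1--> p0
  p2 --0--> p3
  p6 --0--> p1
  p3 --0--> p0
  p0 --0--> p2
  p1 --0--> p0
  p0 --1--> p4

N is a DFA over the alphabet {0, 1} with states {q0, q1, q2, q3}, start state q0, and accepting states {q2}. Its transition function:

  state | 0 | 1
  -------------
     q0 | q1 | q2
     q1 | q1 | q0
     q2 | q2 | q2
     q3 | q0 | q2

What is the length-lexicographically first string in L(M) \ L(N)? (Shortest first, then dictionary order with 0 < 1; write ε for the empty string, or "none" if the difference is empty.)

The string 00 is accepted by M but not by N.
No shorter string lies in the difference, and 00 is the lexicographically first length-2 string in L(M) \ L(N).

00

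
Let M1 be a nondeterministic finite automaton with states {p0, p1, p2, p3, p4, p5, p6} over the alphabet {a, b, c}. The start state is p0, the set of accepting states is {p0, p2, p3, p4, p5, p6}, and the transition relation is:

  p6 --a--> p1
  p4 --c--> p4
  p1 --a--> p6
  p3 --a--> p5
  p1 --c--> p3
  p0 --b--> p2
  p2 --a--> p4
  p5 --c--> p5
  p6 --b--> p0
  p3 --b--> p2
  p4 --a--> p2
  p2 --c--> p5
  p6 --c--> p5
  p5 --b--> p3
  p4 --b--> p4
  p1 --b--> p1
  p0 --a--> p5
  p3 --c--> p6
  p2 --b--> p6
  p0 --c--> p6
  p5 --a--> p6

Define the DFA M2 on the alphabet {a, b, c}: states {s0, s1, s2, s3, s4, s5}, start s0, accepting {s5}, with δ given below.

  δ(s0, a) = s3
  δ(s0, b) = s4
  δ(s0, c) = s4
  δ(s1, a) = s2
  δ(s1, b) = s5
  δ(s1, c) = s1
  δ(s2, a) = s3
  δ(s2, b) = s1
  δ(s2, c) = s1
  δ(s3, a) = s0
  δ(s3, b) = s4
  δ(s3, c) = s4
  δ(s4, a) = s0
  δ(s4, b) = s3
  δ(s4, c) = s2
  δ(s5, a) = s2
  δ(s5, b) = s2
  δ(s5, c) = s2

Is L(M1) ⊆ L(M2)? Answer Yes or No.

The empty string ε is in L(M1) but not in L(M2).
So L(M1) ⊄ L(M2).

No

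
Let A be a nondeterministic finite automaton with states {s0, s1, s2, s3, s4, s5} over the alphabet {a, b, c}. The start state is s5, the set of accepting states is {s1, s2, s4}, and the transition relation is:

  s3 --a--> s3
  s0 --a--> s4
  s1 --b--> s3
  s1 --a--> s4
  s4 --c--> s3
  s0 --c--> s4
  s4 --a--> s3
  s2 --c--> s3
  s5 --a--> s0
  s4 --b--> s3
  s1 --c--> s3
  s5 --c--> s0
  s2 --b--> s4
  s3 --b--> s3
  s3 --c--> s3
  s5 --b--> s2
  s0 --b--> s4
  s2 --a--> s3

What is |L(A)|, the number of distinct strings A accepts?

The useful subgraph on states {s0, s2, s4, s5} is acyclic, so L(A) is finite; the longest accepting path visits 3 useful states, giving maximum string length 2.
Counting accepting paths from s5 by length: 1 of length 1, 7 of length 2. Total 8.

8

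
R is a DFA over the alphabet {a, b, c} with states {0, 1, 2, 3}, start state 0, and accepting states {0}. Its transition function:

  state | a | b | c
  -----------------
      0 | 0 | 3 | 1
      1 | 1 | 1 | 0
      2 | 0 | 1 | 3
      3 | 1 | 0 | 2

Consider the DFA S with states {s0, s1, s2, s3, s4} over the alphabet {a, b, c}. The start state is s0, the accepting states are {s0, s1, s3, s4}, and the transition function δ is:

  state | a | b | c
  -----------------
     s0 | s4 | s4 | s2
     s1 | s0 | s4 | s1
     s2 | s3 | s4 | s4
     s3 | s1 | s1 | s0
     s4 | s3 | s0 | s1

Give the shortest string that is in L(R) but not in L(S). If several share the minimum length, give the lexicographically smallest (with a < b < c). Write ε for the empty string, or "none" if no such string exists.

aacc

The string aacc is accepted by R but not by S.
No shorter string lies in the difference, and aacc is the lexicographically first length-4 string in L(R) \ L(S).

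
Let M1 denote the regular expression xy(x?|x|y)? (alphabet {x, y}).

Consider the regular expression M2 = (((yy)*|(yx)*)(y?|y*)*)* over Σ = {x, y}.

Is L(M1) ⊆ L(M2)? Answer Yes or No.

The string xy is in L(M1) but not in L(M2).
So L(M1) ⊄ L(M2).

No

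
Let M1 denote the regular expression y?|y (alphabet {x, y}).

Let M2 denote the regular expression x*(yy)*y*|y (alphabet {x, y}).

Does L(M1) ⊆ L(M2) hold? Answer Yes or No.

Converting the expression M1 to a DFA (subset construction, then merging equivalent states) gives the minimal DFA with states {r0, r1, r2}, start state r0, accepting states {r0, r2} and transitions r0: x→r1, y→r2; r1: x→r1, y→r1; r2: x→r1, y→r1.
Converting the expression M2 to a DFA (subset construction, then merging equivalent states) gives the minimal DFA with states {t0, t1, t2}, start state t0, accepting states {t0, t1} and transitions t0: x→t0, y→t1; t1: x→t2, y→t1; t2: x→t2, y→t2.
Exploring the product automaton M1 × M2 from the start pair (r0, t0), following both machines on each input symbol, reaches 5 state pairs: (r0, t0), (r1, t0), (r2, t1), (r1, t1), (r1, t2).
M1 accepts in {r0, r2} and M2 accepts in {t0, t1}. The reachable pairs whose M1-component is accepting are (r0, t0), (r2, t1); in each of them the M2-component is accepting too, so the product for L(M1) \ L(M2) (M1-component accepting, M2-component rejecting) has no reachable accepting pair and the difference is empty.
Hence every string in L(M1) is also in L(M2).

Yes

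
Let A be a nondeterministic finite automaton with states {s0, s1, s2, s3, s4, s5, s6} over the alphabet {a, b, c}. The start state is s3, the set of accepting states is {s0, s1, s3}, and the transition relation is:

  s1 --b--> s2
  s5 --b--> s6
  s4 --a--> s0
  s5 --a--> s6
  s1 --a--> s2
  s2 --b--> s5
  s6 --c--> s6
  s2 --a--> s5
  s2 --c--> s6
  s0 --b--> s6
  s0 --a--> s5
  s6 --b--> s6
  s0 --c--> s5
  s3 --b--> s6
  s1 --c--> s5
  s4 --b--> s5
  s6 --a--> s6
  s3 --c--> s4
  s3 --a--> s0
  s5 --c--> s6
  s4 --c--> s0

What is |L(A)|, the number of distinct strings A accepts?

The useful subgraph on states {s0, s3, s4} is acyclic, so L(A) is finite; the longest accepting path visits 3 useful states, giving maximum string length 2.
Counting accepting paths from s3 by length: 1 of length 0, 1 of length 1, 2 of length 2. Total 4.

4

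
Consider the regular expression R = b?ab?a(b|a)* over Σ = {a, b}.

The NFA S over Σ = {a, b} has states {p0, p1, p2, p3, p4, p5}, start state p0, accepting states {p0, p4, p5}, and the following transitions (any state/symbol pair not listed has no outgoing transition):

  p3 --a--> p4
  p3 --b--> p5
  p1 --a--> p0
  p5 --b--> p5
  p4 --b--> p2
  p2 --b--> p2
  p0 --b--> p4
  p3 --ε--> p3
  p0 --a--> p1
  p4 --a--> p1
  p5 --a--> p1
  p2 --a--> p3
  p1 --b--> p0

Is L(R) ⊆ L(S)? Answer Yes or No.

The string aaa is in L(R) but not in L(S).
So L(R) ⊄ L(S).

No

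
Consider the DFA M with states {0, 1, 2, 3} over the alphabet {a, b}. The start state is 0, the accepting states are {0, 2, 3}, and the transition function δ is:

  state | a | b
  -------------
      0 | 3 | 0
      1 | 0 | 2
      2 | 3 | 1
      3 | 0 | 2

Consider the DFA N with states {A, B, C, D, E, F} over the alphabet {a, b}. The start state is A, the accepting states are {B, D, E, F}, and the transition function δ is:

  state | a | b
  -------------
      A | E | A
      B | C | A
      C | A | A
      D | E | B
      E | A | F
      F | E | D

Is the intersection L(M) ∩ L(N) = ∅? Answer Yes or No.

No

The string a is accepted by both M and N.
Hence L(M) ∩ L(N) ≠ ∅.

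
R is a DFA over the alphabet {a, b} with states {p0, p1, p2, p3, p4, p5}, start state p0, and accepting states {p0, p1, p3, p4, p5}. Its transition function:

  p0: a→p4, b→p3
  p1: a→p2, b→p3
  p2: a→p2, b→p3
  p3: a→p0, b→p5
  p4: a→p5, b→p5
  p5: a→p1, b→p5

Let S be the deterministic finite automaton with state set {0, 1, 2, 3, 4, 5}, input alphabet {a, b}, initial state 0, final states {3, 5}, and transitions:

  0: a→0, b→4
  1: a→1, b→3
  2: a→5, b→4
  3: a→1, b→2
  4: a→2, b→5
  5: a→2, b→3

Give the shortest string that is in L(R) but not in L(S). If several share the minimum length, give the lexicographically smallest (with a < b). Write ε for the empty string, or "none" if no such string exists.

The empty string ε is accepted by R but not by S.
Since ε is the unique shortest string, it is the required witness.

ε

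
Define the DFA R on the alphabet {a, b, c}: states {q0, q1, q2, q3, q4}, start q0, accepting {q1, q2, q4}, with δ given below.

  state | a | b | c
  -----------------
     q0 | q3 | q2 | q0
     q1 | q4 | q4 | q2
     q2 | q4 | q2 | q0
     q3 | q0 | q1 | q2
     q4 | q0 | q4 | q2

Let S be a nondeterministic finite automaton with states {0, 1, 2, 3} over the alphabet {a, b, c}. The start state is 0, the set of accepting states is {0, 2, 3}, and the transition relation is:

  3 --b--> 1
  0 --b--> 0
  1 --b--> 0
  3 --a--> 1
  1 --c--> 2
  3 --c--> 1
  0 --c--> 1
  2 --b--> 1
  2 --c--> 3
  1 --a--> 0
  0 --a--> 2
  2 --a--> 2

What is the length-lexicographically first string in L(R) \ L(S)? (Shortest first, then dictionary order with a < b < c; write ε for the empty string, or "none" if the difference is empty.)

ab

The string ab is accepted by R but not by S.
No shorter string lies in the difference, and ab is the lexicographically first length-2 string in L(R) \ L(S).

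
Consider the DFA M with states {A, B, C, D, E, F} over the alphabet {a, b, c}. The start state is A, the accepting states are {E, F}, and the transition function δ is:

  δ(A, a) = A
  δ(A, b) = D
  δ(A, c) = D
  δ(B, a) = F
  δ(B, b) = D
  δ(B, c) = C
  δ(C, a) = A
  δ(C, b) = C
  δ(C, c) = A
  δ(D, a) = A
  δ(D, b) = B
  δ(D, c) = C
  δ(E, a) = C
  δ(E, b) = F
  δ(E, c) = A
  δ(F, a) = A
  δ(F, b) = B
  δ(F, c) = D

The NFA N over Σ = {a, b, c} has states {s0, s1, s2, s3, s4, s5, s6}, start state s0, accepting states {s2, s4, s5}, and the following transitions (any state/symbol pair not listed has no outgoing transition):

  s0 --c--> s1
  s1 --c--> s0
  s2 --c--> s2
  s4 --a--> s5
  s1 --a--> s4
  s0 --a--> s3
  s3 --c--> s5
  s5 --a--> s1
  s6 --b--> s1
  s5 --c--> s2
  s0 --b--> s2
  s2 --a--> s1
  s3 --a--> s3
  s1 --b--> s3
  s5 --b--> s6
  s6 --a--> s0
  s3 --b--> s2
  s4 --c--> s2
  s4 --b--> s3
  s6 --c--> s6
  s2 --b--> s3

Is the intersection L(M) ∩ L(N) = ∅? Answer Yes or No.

No

The string caabba is accepted by both M and N.
Hence L(M) ∩ L(N) ≠ ∅.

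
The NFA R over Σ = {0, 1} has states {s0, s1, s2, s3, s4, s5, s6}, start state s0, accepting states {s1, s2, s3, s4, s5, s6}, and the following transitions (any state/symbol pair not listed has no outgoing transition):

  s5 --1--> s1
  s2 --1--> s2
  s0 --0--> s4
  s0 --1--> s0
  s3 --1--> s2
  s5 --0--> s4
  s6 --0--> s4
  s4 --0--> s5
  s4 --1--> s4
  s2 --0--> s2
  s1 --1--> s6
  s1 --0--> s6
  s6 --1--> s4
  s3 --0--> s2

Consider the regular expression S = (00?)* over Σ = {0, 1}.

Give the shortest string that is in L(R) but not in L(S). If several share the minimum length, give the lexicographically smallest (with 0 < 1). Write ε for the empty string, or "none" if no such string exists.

The string 01 is accepted by R but not by S.
No shorter string lies in the difference, and 01 is the lexicographically first length-2 string in L(R) \ L(S).

01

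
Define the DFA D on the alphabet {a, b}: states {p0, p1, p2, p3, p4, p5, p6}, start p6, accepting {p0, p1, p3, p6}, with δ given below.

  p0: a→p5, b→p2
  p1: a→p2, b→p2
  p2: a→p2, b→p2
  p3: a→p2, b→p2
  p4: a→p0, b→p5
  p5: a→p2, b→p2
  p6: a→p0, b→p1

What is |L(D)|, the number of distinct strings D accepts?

The useful subgraph on states {p0, p1, p6} is acyclic, so L(D) is finite; the longest accepting path visits 2 useful states, giving maximum string length 1.
Counting accepting paths from p6 by length: 1 of length 0, 2 of length 1. Total 3.

3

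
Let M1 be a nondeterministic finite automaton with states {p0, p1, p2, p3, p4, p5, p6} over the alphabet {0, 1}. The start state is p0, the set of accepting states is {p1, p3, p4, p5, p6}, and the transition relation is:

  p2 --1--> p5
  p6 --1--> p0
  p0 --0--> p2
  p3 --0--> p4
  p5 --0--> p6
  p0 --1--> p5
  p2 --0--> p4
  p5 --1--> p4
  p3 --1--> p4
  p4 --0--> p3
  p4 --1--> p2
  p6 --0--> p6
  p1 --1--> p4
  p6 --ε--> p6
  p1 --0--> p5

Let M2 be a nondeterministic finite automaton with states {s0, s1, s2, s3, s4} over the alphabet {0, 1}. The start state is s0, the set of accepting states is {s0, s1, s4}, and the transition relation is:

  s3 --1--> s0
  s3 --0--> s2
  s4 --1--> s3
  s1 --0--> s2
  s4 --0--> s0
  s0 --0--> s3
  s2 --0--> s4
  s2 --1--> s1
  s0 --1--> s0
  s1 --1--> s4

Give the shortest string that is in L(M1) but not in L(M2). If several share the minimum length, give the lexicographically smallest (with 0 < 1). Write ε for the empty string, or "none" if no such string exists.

00

The string 00 is accepted by M1 but not by M2.
No shorter string lies in the difference, and 00 is the lexicographically first length-2 string in L(M1) \ L(M2).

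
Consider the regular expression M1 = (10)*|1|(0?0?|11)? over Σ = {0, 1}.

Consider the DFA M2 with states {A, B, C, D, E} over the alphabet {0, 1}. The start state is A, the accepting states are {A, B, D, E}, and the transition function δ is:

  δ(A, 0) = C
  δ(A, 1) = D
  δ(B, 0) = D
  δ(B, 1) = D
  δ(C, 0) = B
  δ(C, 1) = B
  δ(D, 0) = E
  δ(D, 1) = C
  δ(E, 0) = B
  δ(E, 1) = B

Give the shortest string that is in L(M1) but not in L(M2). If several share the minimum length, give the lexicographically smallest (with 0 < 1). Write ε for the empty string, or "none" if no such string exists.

0

The string 0 is accepted by M1 but not by M2.
No shorter string lies in the difference, and 0 is the lexicographically first length-1 string in L(M1) \ L(M2).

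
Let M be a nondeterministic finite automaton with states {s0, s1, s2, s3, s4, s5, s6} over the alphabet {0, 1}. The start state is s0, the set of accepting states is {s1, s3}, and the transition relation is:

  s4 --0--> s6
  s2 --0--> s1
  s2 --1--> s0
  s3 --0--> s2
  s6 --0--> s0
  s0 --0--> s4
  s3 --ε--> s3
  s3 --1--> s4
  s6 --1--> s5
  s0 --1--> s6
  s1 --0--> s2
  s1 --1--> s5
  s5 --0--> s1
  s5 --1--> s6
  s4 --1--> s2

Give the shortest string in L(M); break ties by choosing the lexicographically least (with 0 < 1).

A breadth-first search from s0 reaches an accepting state first via the path s0 → s4 → s2 → s1 on input 010.
No string of length < 3 is accepted (BFS exhausts all shorter strings without reaching an accepting state), and 010 is the lexicographically least accepting string of length 3.

010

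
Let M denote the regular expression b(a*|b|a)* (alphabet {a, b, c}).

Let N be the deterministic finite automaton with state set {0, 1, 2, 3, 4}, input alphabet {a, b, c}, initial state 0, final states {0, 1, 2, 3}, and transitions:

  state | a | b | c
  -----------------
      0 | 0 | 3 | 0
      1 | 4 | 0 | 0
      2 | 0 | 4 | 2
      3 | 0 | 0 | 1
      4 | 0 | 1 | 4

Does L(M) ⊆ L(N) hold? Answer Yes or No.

Yes

Converting the expression M to a DFA (subset construction, then merging equivalent states) gives the minimal DFA with states {m0, m1, m2}, start state m0, accepting states {m2} and transitions m0: a→m1, b→m2, c→m1; m1: a→m1, b→m1, c→m1; m2: a→m2, b→m2, c→m1.
Exploring the product automaton M × N from the start pair (m0, 0), following both machines on each input symbol, reaches 7 state pairs: (m0, 0), (m1, 0), (m2, 3), (m1, 3), (m2, 0), (m1, 1), (m1, 4).
M accepts in {m2} and N accepts in {0, 1, 2, 3}. The reachable pairs whose M-component is accepting are (m2, 3), (m2, 0); in each of them the N-component is accepting too, so the product for L(M) \ L(N) (M-component accepting, N-component rejecting) has no reachable accepting pair and the difference is empty.
Hence every string in L(M) is also in L(N).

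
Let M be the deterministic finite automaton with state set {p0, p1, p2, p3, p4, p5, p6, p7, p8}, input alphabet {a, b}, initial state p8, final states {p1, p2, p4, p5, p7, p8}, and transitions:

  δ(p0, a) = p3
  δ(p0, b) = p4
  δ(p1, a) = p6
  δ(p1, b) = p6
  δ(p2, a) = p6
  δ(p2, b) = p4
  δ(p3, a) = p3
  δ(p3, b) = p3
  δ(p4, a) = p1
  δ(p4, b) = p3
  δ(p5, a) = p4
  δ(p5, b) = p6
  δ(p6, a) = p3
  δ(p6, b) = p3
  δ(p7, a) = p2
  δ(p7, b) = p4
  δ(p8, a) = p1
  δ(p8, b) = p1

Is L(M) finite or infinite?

finite

The useful states (reachable from p8 and able to reach an accepting state) are {p1, p8}.
Restricted to these states the transition graph has no cycle, so every accepting path has bounded length and L is finite.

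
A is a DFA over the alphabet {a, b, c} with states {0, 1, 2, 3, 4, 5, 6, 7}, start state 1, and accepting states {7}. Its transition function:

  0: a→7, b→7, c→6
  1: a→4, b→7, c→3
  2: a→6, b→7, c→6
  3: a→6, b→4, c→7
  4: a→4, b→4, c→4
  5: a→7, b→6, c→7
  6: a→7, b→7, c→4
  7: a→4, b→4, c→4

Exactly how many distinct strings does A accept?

4

The useful subgraph on states {1, 3, 6, 7} is acyclic, so L(A) is finite; the longest accepting path visits 4 useful states, giving maximum string length 3.
Counting accepting paths from 1 by length: 1 of length 1, 1 of length 2, 2 of length 3. Total 4.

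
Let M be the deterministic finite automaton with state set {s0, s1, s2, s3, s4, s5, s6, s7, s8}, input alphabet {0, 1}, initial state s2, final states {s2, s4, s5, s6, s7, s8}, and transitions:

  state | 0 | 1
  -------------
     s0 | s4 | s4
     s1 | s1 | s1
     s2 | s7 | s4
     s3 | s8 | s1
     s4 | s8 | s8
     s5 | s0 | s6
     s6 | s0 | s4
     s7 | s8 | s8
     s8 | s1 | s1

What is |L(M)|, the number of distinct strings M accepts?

7

The useful subgraph on states {s2, s4, s7, s8} is acyclic, so L(M) is finite; the longest accepting path visits 3 useful states, giving maximum string length 2.
Counting accepting paths from s2 by length: 1 of length 0, 2 of length 1, 4 of length 2. Total 7.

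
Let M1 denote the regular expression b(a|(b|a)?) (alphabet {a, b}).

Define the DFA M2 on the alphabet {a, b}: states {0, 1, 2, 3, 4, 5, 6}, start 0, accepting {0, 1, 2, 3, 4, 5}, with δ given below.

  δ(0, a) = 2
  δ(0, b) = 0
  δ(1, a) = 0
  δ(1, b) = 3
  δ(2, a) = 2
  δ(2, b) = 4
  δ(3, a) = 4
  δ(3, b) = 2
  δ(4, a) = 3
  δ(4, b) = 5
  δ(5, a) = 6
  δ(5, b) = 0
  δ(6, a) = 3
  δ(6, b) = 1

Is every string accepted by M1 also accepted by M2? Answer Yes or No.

Converting the expression M1 to a DFA (subset construction, then merging equivalent states) gives the minimal DFA with states {r0, r1, r2, r3}, start state r0, accepting states {r2, r3} and transitions r0: a→r1, b→r2; r1: a→r1, b→r1; r2: a→r3, b→r3; r3: a→r1, b→r1.
Exploring the product automaton M1 × M2 from the start pair (r0, 0), following both machines on each input symbol, reaches 11 state pairs: (r0, 0), (r1, 2), (r2, 0), (r1, 4), (r3, 2), (r3, 0), (r1, 3), (r1, 5), (r1, 0), (r1, 6), (r1, 1).
M1 accepts in {r2, r3} and M2 accepts in {0, 1, 2, 3, 4, 5}. The reachable pairs whose M1-component is accepting are (r2, 0), (r3, 2), (r3, 0); in each of them the M2-component is accepting too, so the product for L(M1) \ L(M2) (M1-component accepting, M2-component rejecting) has no reachable accepting pair and the difference is empty.
Hence every string in L(M1) is also in L(M2).

Yes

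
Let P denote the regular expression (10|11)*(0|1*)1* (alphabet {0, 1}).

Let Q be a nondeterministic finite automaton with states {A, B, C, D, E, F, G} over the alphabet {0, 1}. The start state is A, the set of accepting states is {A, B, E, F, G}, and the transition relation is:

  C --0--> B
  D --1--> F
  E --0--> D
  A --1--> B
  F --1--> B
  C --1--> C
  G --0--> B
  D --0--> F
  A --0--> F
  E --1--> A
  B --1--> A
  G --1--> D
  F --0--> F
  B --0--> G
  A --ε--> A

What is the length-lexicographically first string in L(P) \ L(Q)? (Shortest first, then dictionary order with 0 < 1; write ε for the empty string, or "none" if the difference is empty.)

101

The string 101 is accepted by P but not by Q.
No shorter string lies in the difference, and 101 is the lexicographically first length-3 string in L(P) \ L(Q).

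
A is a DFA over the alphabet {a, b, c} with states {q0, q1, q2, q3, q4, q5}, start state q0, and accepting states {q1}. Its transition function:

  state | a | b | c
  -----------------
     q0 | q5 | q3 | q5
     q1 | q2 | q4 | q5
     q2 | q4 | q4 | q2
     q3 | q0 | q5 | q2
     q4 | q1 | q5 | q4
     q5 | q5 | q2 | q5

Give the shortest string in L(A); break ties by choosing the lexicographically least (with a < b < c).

abaa

A breadth-first search from q0 reaches an accepting state first via the path q0 → q5 → q2 → q4 → q1 on input abaa.
No string of length < 4 is accepted (BFS exhausts all shorter strings without reaching an accepting state), and abaa is the lexicographically least accepting string of length 4.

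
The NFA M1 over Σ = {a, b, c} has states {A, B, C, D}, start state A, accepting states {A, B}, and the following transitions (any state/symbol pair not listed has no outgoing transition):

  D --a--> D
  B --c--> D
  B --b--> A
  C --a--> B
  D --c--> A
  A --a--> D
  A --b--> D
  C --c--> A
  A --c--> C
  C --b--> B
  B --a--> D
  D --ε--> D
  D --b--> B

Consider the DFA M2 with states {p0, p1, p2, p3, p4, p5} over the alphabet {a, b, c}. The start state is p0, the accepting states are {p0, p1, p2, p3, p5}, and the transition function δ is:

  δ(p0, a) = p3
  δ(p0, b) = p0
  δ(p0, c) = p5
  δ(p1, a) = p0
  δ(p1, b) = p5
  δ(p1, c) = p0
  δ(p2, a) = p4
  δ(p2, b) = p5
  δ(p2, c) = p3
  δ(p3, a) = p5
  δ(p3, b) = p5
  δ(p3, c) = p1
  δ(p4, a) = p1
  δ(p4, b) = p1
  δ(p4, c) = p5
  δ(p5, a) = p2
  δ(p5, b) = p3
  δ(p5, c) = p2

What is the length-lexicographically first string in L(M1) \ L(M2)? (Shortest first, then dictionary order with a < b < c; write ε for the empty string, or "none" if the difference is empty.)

bcca

The string bcca is accepted by M1 but not by M2.
No shorter string lies in the difference, and bcca is the lexicographically first length-4 string in L(M1) \ L(M2).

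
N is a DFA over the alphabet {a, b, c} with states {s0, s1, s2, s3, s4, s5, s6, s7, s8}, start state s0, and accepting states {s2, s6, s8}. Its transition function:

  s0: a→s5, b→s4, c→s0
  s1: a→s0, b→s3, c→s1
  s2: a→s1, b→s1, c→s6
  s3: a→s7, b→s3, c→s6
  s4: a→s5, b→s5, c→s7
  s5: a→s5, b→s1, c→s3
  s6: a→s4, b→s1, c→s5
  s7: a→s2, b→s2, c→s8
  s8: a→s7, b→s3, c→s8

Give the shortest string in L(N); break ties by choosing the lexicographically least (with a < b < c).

A breadth-first search from s0 reaches an accepting state first via the path s0 → s5 → s3 → s6 on input acc.
No string of length < 3 is accepted (BFS exhausts all shorter strings without reaching an accepting state), and acc is the lexicographically least accepting string of length 3.

acc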